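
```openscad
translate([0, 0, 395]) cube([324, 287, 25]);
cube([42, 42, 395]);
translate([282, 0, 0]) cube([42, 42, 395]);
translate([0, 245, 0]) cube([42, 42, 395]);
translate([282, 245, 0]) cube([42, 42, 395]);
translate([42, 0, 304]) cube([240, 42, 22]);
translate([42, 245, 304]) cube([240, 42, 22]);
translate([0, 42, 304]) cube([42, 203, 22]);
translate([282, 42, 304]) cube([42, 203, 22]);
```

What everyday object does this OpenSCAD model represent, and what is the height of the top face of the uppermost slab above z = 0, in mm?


A stool. The seat height is 420 mm.

A 324×287×25 slab at z = 395 on four corner posts — a stool. The seat top is 395 + 25 = 420 mm.


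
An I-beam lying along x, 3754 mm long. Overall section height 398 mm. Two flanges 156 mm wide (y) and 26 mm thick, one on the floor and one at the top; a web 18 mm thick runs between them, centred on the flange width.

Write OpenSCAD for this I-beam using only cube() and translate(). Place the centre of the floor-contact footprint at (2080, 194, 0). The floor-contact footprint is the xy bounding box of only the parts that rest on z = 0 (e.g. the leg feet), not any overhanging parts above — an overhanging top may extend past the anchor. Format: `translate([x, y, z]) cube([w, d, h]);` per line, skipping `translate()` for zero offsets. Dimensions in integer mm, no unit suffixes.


translate([203, 116, 0]) cube([3754, 156, 26]);
translate([203, 185, 26]) cube([3754, 18, 346]);
translate([203, 116, 372]) cube([3754, 156, 26]);


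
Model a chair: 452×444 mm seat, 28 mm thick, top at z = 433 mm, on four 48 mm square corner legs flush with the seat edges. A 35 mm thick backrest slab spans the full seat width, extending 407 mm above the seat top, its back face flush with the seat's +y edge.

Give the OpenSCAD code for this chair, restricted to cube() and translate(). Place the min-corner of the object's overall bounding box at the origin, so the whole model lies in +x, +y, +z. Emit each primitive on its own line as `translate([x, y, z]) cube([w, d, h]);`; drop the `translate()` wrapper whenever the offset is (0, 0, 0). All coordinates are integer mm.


translate([0, 0, 405]) cube([452, 444, 28]);
cube([48, 48, 405]);
translate([404, 0, 0]) cube([48, 48, 405]);
translate([0, 396, 0]) cube([48, 48, 405]);
translate([404, 396, 0]) cube([48, 48, 405]);
translate([0, 409, 433]) cube([452, 35, 407]);


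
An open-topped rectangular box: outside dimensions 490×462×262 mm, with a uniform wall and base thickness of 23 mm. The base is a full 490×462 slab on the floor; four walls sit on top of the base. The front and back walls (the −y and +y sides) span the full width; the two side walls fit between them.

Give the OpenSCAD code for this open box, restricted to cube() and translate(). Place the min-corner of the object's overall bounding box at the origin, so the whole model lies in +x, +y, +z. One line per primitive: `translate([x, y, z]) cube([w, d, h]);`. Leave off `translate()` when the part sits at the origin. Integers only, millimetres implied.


cube([490, 462, 23]);
translate([0, 0, 23]) cube([490, 23, 239]);
translate([0, 439, 23]) cube([490, 23, 239]);
translate([0, 23, 23]) cube([23, 416, 239]);
translate([467, 23, 23]) cube([23, 416, 239]);


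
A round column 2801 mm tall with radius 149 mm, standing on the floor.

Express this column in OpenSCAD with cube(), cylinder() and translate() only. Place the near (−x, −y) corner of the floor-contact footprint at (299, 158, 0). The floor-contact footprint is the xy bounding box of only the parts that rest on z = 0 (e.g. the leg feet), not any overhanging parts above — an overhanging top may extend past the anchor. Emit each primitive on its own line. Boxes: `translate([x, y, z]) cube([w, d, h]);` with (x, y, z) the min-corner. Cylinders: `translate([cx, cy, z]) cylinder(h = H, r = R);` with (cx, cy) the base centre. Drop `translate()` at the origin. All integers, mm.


translate([448, 307, 0]) cylinder(h = 2801, r = 149);


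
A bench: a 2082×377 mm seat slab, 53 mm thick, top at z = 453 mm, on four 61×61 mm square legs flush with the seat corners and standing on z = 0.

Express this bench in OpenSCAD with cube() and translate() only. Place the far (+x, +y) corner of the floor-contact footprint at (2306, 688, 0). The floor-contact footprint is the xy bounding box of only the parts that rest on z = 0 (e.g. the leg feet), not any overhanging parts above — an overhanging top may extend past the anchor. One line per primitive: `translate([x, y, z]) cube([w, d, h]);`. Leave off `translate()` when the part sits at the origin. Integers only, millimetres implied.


translate([224, 311, 400]) cube([2082, 377, 53]);
translate([224, 311, 0]) cube([61, 61, 400]);
translate([224, 627, 0]) cube([61, 61, 400]);
translate([2245, 311, 0]) cube([61, 61, 400]);
translate([2245, 627, 0]) cube([61, 61, 400]);


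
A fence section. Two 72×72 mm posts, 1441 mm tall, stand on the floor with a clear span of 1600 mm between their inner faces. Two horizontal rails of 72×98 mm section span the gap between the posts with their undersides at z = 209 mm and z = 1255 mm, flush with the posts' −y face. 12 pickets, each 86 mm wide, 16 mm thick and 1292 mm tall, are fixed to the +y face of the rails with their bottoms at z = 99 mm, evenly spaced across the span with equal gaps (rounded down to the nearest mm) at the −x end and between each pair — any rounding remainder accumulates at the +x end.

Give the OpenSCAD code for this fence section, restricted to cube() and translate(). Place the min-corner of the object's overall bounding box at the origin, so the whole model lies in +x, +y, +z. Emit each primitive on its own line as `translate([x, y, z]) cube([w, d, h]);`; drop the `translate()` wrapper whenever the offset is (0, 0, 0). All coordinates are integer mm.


cube([72, 72, 1441]);
translate([1672, 0, 0]) cube([72, 72, 1441]);
translate([72, 0, 209]) cube([1600, 72, 98]);
translate([72, 0, 1255]) cube([1600, 72, 98]);
translate([115, 72, 99]) cube([86, 16, 1292]);
translate([244, 72, 99]) cube([86, 16, 1292]);
translate([373, 72, 99]) cube([86, 16, 1292]);
translate([502, 72, 99]) cube([86, 16, 1292]);
translate([631, 72, 99]) cube([86, 16, 1292]);
translate([760, 72, 99]) cube([86, 16, 1292]);
translate([889, 72, 99]) cube([86, 16, 1292]);
translate([1018, 72, 99]) cube([86, 16, 1292]);
translate([1147, 72, 99]) cube([86, 16, 1292]);
translate([1276, 72, 99]) cube([86, 16, 1292]);
translate([1405, 72, 99]) cube([86, 16, 1292]);
translate([1534, 72, 99]) cube([86, 16, 1292]);


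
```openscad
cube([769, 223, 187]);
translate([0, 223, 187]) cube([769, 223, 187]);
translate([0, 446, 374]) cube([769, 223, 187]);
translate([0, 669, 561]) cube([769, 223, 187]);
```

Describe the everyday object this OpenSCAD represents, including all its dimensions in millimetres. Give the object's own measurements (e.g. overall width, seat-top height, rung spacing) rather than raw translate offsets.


A straight staircase of 4 solid steps. Each step is 769 mm wide (x), 223 mm deep (y, the going) and 187 mm tall (the rise). The first step rests on the floor; each subsequent step sits one going further in +y and one rise higher in +z, directly behind and above the previous step with no overlap.


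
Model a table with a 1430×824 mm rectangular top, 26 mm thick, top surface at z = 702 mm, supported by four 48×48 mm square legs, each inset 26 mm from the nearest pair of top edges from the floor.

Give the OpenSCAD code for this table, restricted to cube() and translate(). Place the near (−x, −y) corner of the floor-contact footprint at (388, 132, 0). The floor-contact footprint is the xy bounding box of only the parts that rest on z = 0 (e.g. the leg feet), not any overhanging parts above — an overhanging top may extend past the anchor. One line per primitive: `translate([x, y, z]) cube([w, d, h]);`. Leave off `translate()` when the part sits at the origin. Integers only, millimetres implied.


translate([362, 106, 676]) cube([1430, 824, 26]);
translate([388, 132, 0]) cube([48, 48, 676]);
translate([1718, 132, 0]) cube([48, 48, 676]);
translate([388, 856, 0]) cube([48, 48, 676]);
translate([1718, 856, 0]) cube([48, 48, 676]);


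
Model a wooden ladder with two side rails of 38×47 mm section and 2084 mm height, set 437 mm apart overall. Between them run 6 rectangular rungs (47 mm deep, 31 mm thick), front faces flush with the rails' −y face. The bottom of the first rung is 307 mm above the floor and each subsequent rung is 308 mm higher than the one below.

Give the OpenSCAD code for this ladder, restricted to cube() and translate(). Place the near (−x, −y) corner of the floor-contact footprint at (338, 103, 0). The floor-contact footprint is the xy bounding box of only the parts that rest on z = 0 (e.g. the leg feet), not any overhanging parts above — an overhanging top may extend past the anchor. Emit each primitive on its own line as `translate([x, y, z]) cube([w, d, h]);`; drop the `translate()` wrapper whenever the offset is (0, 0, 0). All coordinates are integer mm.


// rung span = 437 - 2*38 = 361
// rung[k] z = 307 + k*308
translate([338, 103, 0]) cube([38, 47, 2084]);
translate([737, 103, 0]) cube([38, 47, 2084]);
translate([376, 103, 307]) cube([361, 47, 31]);
translate([376, 103, 615]) cube([361, 47, 31]);
translate([376, 103, 923]) cube([361, 47, 31]);
translate([376, 103, 1231]) cube([361, 47, 31]);
translate([376, 103, 1539]) cube([361, 47, 31]);
translate([376, 103, 1847]) cube([361, 47, 31]);


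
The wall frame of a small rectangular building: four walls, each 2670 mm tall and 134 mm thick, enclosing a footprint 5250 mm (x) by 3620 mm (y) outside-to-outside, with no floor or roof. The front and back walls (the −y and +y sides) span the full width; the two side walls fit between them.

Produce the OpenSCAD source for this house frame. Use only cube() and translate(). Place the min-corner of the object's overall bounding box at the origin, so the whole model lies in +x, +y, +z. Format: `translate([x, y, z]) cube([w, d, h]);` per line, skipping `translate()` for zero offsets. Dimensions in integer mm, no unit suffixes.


cube([5250, 134, 2670]);
translate([0, 3486, 0]) cube([5250, 134, 2670]);
translate([0, 134, 0]) cube([134, 3352, 2670]);
translate([5116, 134, 0]) cube([134, 3352, 2670]);


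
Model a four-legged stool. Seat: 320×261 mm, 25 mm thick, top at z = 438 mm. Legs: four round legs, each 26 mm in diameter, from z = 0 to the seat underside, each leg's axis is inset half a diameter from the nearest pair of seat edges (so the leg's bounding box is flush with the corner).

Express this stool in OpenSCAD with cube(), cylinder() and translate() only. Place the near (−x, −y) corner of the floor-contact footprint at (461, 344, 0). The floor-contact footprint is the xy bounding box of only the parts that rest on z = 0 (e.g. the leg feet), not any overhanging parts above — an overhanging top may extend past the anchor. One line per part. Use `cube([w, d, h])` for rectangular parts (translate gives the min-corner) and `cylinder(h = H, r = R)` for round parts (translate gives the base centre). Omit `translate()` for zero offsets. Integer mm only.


translate([461, 344, 413]) cube([320, 261, 25]);
translate([474, 357, 0]) cylinder(h = 413, r = 13);
translate([768, 357, 0]) cylinder(h = 413, r = 13);
translate([474, 592, 0]) cylinder(h = 413, r = 13);
translate([768, 592, 0]) cylinder(h = 413, r = 13);


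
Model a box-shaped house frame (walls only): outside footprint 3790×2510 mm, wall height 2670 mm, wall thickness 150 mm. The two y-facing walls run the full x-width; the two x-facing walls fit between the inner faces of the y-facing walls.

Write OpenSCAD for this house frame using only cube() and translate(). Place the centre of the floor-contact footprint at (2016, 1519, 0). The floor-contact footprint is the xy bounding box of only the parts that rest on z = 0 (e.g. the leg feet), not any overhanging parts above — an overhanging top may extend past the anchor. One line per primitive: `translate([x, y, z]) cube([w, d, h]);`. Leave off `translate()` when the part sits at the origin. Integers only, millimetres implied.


translate([121, 264, 0]) cube([3790, 150, 2670]);
translate([121, 2624, 0]) cube([3790, 150, 2670]);
translate([121, 414, 0]) cube([150, 2210, 2670]);
translate([3761, 414, 0]) cube([150, 2210, 2670]);


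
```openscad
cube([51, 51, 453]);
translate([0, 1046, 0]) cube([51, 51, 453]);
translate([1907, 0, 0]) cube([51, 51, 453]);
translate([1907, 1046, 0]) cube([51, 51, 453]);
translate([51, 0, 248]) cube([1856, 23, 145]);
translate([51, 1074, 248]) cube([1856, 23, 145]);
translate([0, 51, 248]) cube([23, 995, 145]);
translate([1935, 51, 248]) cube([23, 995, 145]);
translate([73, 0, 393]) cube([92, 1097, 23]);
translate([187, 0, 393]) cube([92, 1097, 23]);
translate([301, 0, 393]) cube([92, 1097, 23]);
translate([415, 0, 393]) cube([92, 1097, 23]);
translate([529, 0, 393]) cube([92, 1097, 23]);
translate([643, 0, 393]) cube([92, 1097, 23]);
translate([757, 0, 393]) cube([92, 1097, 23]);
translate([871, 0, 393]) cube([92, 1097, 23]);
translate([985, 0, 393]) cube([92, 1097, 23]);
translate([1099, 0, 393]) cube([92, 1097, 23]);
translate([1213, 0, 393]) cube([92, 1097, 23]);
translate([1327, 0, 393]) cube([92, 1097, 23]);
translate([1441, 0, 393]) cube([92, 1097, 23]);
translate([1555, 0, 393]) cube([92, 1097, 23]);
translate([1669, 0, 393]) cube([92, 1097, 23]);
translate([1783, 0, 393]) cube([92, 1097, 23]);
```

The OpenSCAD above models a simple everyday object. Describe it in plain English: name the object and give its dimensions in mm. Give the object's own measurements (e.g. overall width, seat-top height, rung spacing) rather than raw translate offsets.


A bed frame 1958 mm long (x) by 1097 mm wide (y). Four 51×51 mm corner posts, 453 mm tall, at the corners of the footprint. Four rails of 23 mm thickness and 145 mm height run between adjacent posts with their undersides at z = 248 mm, their outer faces flush with the outside of the frame (the two x-running rails run between the posts' inner faces; the two y-running rails run between the posts' inner faces). 16 slats, each 92 mm wide (x) and 23 mm thick, lie across the top of the two x-running rails, running the full 1097 mm width of the frame in y; along x they sit between the end posts with a 22 mm gap after the −x posts and between neighbouring slats, leaving 32 mm before the +x posts.


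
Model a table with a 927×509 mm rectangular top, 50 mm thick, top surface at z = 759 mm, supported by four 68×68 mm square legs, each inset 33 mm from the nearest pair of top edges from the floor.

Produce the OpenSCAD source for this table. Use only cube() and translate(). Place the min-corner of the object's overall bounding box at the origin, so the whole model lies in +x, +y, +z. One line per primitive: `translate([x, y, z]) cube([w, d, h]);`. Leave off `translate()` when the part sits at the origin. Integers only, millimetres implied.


translate([0, 0, 709]) cube([927, 509, 50]);
translate([33, 33, 0]) cube([68, 68, 709]);
translate([826, 33, 0]) cube([68, 68, 709]);
translate([33, 408, 0]) cube([68, 68, 709]);
translate([826, 408, 0]) cube([68, 68, 709]);


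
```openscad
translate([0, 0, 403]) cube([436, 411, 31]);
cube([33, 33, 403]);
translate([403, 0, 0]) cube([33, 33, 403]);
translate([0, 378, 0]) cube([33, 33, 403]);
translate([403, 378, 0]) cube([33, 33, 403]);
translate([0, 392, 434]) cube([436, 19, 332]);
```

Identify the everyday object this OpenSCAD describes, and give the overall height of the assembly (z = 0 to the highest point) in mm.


A chair. The overall height is 766 mm.

A slab on four corner posts with a tall panel at the back — a chair. The seat slab sits at z = 403 with thickness 31, and the 332 mm backrest starts at the seat top, so the overall height is 403 + 31 + 332 = 766 mm.


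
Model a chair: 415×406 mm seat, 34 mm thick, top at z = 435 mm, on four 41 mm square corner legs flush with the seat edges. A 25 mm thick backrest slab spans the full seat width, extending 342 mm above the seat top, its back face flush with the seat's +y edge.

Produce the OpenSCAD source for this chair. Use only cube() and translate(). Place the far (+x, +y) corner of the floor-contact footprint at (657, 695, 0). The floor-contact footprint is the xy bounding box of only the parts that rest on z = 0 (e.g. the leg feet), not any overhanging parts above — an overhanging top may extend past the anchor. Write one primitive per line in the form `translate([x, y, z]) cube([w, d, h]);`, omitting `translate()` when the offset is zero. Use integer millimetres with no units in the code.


translate([242, 289, 401]) cube([415, 406, 34]);
translate([242, 289, 0]) cube([41, 41, 401]);
translate([616, 289, 0]) cube([41, 41, 401]);
translate([242, 654, 0]) cube([41, 41, 401]);
translate([616, 654, 0]) cube([41, 41, 401]);
translate([242, 670, 435]) cube([415, 25, 342]);


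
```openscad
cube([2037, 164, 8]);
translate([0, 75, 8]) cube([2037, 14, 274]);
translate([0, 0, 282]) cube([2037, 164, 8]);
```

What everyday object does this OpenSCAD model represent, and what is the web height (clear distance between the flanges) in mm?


An I-beam. The web height is 274 mm.

Two wide flanges with a thin centred web — an I-beam. Overall 290 mm minus two 8 mm flanges gives a web of 290 − 2·8 = 274 mm.


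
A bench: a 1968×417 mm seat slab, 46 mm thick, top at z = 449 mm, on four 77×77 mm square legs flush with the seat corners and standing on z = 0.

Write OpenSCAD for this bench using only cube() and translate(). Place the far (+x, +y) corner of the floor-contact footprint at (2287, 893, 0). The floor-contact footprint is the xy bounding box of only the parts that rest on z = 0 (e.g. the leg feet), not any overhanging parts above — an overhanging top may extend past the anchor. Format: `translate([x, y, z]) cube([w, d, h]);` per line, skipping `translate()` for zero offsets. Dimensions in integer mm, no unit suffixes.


// leg_h = 449 − 46 = 403
translate([319, 476, 403]) cube([1968, 417, 46]);
translate([319, 476, 0]) cube([77, 77, 403]);
translate([319, 816, 0]) cube([77, 77, 403]);
translate([2210, 476, 0]) cube([77, 77, 403]);
translate([2210, 816, 0]) cube([77, 77, 403]);


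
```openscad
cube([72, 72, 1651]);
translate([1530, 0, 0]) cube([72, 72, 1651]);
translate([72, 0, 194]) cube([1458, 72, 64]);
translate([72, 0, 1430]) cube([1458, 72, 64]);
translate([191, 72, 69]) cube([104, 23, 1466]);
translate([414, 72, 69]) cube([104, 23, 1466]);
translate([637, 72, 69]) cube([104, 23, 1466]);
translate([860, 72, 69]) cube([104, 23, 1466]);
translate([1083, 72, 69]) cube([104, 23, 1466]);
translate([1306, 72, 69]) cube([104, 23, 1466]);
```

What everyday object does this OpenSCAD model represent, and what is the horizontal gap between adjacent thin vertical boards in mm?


A fence section. The picket gap is 119 mm.

Two posts, two rails, 6 pickets — a fence section. Span 1458 mm holds 6 pickets of 104 mm with 7 equal gaps: ⌊(1458 − 6·104) / 7⌋ = 119 mm.


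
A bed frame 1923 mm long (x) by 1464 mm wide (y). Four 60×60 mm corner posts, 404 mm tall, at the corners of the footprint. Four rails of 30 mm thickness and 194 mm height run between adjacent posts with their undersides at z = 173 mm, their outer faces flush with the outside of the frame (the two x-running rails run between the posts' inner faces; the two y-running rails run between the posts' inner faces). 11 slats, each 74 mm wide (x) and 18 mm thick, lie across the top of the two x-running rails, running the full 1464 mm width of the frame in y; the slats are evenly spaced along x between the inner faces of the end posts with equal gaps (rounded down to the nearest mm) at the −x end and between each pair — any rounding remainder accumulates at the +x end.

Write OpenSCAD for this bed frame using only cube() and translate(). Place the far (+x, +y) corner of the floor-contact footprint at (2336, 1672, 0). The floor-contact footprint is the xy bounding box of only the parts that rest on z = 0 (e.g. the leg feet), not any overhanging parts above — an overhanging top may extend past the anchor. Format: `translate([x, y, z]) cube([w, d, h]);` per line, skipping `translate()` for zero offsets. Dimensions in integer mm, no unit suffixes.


translate([413, 208, 0]) cube([60, 60, 404]);
translate([413, 1612, 0]) cube([60, 60, 404]);
translate([2276, 208, 0]) cube([60, 60, 404]);
translate([2276, 1612, 0]) cube([60, 60, 404]);
translate([473, 208, 173]) cube([1803, 30, 194]);
translate([473, 1642, 173]) cube([1803, 30, 194]);
translate([413, 268, 173]) cube([30, 1344, 194]);
translate([2306, 268, 173]) cube([30, 1344, 194]);
translate([555, 208, 367]) cube([74, 1464, 18]);
translate([711, 208, 367]) cube([74, 1464, 18]);
translate([867, 208, 367]) cube([74, 1464, 18]);
translate([1023, 208, 367]) cube([74, 1464, 18]);
translate([1179, 208, 367]) cube([74, 1464, 18]);
translate([1335, 208, 367]) cube([74, 1464, 18]);
translate([1491, 208, 367]) cube([74, 1464, 18]);
translate([1647, 208, 367]) cube([74, 1464, 18]);
translate([1803, 208, 367]) cube([74, 1464, 18]);
translate([1959, 208, 367]) cube([74, 1464, 18]);
translate([2115, 208, 367]) cube([74, 1464, 18]);


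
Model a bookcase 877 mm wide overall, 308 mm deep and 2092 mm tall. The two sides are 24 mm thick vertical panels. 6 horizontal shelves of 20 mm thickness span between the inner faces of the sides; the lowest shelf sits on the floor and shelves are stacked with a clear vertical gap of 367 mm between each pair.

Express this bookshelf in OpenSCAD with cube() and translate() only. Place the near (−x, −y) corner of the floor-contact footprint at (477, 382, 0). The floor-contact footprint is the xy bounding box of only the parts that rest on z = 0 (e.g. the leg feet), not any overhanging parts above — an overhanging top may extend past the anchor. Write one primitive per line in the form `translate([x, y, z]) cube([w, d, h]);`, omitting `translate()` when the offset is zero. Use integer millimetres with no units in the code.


translate([477, 382, 0]) cube([24, 308, 2092]);
translate([1330, 382, 0]) cube([24, 308, 2092]);
translate([501, 382, 0]) cube([829, 308, 20]);
translate([501, 382, 387]) cube([829, 308, 20]);
translate([501, 382, 774]) cube([829, 308, 20]);
translate([501, 382, 1161]) cube([829, 308, 20]);
translate([501, 382, 1548]) cube([829, 308, 20]);
translate([501, 382, 1935]) cube([829, 308, 20]);


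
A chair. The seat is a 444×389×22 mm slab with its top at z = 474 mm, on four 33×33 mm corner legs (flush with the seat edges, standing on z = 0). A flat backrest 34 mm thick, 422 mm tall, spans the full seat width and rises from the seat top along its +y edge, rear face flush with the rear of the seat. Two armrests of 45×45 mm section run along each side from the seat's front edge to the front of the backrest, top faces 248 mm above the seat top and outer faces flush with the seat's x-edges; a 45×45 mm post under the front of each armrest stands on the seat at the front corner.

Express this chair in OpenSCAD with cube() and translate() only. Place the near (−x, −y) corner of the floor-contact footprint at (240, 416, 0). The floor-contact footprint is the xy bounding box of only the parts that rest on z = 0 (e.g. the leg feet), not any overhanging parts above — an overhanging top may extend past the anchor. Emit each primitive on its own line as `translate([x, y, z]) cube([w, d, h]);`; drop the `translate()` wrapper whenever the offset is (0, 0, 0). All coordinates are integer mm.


// leg_h = 474 - 22 = 452
// arm post h = 248 - 45 = 203
translate([240, 416, 452]) cube([444, 389, 22]);
translate([240, 416, 0]) cube([33, 33, 452]);
translate([651, 416, 0]) cube([33, 33, 452]);
translate([240, 772, 0]) cube([33, 33, 452]);
translate([651, 772, 0]) cube([33, 33, 452]);
translate([240, 771, 474]) cube([444, 34, 422]);
translate([240, 416, 677]) cube([45, 355, 45]);
translate([639, 416, 677]) cube([45, 355, 45]);
translate([240, 416, 474]) cube([45, 45, 203]);
translate([639, 416, 474]) cube([45, 45, 203]);


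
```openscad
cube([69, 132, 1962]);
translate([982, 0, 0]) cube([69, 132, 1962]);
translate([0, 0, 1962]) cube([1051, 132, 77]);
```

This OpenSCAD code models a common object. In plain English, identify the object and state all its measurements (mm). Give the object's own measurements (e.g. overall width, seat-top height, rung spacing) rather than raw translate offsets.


A door frame. The clear opening is 913 mm wide and 1962 mm high. Two 69 mm wide jambs, 132 mm deep, stand either side of the opening from the floor to the top of the opening. A 77 mm thick head sits across the top of both jambs, spanning the full outside width of the frame.


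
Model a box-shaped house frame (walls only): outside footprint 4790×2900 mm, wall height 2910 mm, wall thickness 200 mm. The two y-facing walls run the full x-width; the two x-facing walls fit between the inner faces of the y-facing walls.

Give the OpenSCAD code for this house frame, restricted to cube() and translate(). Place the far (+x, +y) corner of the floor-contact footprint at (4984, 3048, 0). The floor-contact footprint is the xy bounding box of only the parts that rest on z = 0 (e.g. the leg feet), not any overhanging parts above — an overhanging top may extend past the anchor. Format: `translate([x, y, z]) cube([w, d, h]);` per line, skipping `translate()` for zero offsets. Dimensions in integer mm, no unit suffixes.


translate([194, 148, 0]) cube([4790, 200, 2910]);
translate([194, 2848, 0]) cube([4790, 200, 2910]);
translate([194, 348, 0]) cube([200, 2500, 2910]);
translate([4784, 348, 0]) cube([200, 2500, 2910]);


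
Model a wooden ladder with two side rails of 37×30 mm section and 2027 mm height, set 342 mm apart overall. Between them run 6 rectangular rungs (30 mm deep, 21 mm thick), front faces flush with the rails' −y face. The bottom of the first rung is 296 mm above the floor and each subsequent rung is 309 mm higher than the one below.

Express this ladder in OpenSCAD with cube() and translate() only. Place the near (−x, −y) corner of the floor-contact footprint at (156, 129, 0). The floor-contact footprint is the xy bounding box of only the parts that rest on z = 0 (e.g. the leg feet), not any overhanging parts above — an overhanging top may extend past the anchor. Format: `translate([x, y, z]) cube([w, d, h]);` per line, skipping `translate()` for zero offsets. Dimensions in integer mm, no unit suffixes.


translate([156, 129, 0]) cube([37, 30, 2027]);
translate([461, 129, 0]) cube([37, 30, 2027]);
translate([193, 129, 296]) cube([268, 30, 21]);
translate([193, 129, 605]) cube([268, 30, 21]);
translate([193, 129, 914]) cube([268, 30, 21]);
translate([193, 129, 1223]) cube([268, 30, 21]);
translate([193, 129, 1532]) cube([268, 30, 21]);
translate([193, 129, 1841]) cube([268, 30, 21]);


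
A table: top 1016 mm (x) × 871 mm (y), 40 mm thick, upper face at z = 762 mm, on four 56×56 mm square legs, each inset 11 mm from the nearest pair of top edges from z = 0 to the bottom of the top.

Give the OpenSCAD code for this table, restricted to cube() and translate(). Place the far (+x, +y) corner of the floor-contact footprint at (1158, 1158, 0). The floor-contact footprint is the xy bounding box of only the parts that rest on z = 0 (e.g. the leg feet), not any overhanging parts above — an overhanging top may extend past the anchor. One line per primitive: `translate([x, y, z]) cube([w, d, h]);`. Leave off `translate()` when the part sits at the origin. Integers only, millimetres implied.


translate([153, 298, 722]) cube([1016, 871, 40]);
translate([164, 309, 0]) cube([56, 56, 722]);
translate([1102, 309, 0]) cube([56, 56, 722]);
translate([164, 1102, 0]) cube([56, 56, 722]);
translate([1102, 1102, 0]) cube([56, 56, 722]);


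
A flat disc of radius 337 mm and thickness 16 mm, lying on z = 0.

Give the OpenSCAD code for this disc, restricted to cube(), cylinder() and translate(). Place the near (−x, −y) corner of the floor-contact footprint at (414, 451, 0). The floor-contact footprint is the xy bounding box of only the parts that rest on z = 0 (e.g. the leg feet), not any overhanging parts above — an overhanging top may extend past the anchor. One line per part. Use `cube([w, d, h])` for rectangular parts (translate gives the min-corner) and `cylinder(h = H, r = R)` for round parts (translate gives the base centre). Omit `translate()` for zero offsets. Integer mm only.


translate([751, 788, 0]) cylinder(h = 16, r = 337);


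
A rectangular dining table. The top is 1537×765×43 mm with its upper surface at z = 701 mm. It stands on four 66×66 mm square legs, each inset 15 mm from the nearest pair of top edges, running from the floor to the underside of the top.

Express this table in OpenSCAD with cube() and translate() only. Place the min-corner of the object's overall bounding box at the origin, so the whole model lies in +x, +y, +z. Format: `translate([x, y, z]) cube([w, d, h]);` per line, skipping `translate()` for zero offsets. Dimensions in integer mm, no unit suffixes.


translate([0, 0, 658]) cube([1537, 765, 43]);
translate([15, 15, 0]) cube([66, 66, 658]);
translate([1456, 15, 0]) cube([66, 66, 658]);
translate([15, 684, 0]) cube([66, 66, 658]);
translate([1456, 684, 0]) cube([66, 66, 658]);


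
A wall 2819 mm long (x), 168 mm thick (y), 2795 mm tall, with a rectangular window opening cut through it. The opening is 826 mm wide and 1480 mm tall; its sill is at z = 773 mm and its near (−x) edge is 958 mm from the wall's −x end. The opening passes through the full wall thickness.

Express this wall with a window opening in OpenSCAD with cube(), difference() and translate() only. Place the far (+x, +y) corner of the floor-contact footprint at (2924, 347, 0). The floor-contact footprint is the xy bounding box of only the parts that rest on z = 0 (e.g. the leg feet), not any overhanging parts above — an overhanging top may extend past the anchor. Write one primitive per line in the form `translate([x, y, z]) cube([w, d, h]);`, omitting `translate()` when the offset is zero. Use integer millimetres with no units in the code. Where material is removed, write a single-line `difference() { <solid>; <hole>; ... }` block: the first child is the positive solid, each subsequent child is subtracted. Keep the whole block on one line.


difference() { translate([105, 179, 0]) cube([2819, 168, 2795]); translate([1063, 179, 773]) cube([826, 168, 1480]); }


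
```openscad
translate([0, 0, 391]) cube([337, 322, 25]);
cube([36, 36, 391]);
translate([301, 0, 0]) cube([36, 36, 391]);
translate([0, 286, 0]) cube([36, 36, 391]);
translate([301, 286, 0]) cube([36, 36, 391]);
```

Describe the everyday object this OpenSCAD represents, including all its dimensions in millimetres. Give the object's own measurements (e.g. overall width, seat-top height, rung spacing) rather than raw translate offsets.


A simple wooden stool: a rectangular seat 337 mm (x) by 322 mm (y), 25 mm thick, top face at z = 416 mm, on four square legs, each 36×36 mm in cross-section. The legs rest on z = 0, each flush with a corner of the seat.


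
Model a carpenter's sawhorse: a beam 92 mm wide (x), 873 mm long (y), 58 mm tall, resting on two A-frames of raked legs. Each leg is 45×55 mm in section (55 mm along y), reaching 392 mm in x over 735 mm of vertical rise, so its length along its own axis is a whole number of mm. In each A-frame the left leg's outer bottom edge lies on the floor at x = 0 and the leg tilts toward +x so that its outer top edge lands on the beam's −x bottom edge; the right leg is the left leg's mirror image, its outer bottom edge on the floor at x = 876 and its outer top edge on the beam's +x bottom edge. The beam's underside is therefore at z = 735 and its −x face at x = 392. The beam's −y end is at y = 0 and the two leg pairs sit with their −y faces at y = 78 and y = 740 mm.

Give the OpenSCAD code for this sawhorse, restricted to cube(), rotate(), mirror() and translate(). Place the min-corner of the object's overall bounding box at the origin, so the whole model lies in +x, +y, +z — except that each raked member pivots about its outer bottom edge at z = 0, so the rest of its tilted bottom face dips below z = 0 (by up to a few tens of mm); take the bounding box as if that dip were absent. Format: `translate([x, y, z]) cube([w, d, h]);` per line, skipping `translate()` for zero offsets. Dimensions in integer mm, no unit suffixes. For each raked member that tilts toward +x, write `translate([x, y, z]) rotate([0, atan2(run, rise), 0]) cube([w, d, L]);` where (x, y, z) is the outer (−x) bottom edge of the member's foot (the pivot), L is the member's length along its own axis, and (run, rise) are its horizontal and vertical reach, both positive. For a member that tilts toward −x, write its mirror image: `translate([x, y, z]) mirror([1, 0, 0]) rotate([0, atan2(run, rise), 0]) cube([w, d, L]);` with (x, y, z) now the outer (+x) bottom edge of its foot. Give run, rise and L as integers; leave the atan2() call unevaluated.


translate([392, 0, 735]) cube([92, 873, 58]);
translate([0, 78, 0]) rotate([0, atan2(392, 735), 0]) cube([45, 55, 833]);
translate([876, 78, 0]) mirror([1, 0, 0]) rotate([0, atan2(392, 735), 0]) cube([45, 55, 833]);
translate([0, 740, 0]) rotate([0, atan2(392, 735), 0]) cube([45, 55, 833]);
translate([876, 740, 0]) mirror([1, 0, 0]) rotate([0, atan2(392, 735), 0]) cube([45, 55, 833]);


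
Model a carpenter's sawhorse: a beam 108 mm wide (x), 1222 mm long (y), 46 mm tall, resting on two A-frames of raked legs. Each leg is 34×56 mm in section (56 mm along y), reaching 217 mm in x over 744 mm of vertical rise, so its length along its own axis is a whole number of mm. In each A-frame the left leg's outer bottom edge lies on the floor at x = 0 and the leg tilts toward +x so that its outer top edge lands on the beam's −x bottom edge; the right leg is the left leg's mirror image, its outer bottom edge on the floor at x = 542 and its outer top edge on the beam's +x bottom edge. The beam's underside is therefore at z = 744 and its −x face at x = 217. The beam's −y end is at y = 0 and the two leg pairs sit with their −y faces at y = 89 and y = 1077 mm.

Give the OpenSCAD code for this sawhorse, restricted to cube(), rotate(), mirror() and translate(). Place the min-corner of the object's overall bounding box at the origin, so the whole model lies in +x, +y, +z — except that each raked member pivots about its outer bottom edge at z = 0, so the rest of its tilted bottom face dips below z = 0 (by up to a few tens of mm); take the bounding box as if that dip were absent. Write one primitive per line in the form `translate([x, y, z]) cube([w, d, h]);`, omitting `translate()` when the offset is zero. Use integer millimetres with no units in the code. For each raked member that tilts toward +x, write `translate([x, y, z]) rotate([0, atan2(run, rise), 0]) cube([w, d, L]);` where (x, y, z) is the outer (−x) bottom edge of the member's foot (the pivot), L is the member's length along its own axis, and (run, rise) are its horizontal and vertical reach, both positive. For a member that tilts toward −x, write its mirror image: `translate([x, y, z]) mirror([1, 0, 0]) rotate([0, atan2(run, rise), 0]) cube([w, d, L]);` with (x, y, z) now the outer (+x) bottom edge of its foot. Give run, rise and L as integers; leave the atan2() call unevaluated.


// leg length = √(217² + 744²) = 775
// right-leg outer foot x = 2·217 + 108 = 542
// beam min-corner = (217, 0, 744)
translate([217, 0, 744]) cube([108, 1222, 46]);
translate([0, 89, 0]) rotate([0, atan2(217, 744), 0]) cube([34, 56, 775]);
translate([542, 89, 0]) mirror([1, 0, 0]) rotate([0, atan2(217, 744), 0]) cube([34, 56, 775]);
translate([0, 1077, 0]) rotate([0, atan2(217, 744), 0]) cube([34, 56, 775]);
translate([542, 1077, 0]) mirror([1, 0, 0]) rotate([0, atan2(217, 744), 0]) cube([34, 56, 775]);


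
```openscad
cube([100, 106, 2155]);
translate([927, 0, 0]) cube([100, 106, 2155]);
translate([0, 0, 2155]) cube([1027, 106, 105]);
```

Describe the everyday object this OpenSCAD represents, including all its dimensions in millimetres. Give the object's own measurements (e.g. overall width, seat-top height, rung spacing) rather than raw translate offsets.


A door frame. The clear opening is 827 mm wide and 2155 mm high. Two 100 mm wide jambs, 106 mm deep, stand either side of the opening from the floor to the top of the opening. A 105 mm thick head sits across the top of both jambs, spanning the full outside width of the frame.


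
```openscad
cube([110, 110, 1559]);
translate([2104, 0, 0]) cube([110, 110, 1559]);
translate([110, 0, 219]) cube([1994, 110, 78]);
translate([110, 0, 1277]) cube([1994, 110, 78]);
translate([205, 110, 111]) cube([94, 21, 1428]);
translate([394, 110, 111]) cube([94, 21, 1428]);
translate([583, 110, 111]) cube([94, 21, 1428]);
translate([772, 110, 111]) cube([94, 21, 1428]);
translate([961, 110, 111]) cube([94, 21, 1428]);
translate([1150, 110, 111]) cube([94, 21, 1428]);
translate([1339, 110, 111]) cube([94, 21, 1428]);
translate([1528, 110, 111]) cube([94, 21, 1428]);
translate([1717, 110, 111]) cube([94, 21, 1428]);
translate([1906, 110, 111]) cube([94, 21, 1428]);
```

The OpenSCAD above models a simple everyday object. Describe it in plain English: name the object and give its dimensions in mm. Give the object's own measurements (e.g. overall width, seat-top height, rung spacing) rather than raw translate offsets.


A fence section. Two 110×110 mm posts, 1559 mm tall, stand on the floor with a clear span of 1994 mm between their inner faces. Two horizontal rails of 110×78 mm section span the gap between the posts with their undersides at z = 219 mm and z = 1277 mm, flush with the posts' −y face. 10 pickets, each 94 mm wide, 21 mm thick and 1428 mm tall, are fixed to the +y face of the rails with their bottoms at z = 111 mm, spaced across the span with a 95 mm gap after the −x post and between neighbouring pickets, with 104 mm left before the +x post.


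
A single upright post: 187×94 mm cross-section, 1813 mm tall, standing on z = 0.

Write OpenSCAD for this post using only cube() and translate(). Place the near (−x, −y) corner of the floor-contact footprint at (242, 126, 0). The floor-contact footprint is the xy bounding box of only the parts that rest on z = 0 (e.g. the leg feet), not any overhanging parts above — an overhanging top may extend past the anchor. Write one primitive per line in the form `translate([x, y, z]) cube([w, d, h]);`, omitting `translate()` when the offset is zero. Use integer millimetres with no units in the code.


translate([242, 126, 0]) cube([187, 94, 1813]);


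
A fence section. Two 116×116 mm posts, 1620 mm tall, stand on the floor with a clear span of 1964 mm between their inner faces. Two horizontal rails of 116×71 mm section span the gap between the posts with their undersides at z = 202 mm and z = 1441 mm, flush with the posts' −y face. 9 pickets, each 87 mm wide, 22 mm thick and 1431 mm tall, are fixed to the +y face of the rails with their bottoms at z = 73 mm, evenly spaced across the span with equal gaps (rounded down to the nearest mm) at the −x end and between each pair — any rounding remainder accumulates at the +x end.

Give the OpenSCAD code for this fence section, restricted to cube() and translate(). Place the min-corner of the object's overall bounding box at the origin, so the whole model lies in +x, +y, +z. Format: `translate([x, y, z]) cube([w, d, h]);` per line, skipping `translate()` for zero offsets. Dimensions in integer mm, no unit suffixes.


cube([116, 116, 1620]);
translate([2080, 0, 0]) cube([116, 116, 1620]);
translate([116, 0, 202]) cube([1964, 116, 71]);
translate([116, 0, 1441]) cube([1964, 116, 71]);
translate([234, 116, 73]) cube([87, 22, 1431]);
translate([439, 116, 73]) cube([87, 22, 1431]);
translate([644, 116, 73]) cube([87, 22, 1431]);
translate([849, 116, 73]) cube([87, 22, 1431]);
translate([1054, 116, 73]) cube([87, 22, 1431]);
translate([1259, 116, 73]) cube([87, 22, 1431]);
translate([1464, 116, 73]) cube([87, 22, 1431]);
translate([1669, 116, 73]) cube([87, 22, 1431]);
translate([1874, 116, 73]) cube([87, 22, 1431]);
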